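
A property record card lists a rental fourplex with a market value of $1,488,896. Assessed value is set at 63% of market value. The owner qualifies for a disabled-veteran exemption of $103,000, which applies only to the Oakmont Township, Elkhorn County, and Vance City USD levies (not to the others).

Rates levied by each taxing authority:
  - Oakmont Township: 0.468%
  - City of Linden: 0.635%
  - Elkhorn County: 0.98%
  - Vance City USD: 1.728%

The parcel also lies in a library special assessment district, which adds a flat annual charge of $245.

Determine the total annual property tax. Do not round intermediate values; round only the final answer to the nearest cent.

$32,721.07

Assessed value = $1,488,896 × 0.63 = $938,004.48
Oakmont Township: ($938,004.48 − $103,000) × 0.00468 = $835,004.48 × 0.00468 = $3,907.8209664
City of Linden: $938,004.48 × 0.00635 = $5,956.328448
Elkhorn County: ($938,004.48 − $103,000) × 0.0098 = $835,004.48 × 0.0098 = $8,183.043904
Vance City USD: ($938,004.48 − $103,000) × 0.01728 = $835,004.48 × 0.01728 = $14,428.8774144
Levies subtotal = $32,476.0707328
Total = $32,476.0707328 + $245 = $32,721.0707328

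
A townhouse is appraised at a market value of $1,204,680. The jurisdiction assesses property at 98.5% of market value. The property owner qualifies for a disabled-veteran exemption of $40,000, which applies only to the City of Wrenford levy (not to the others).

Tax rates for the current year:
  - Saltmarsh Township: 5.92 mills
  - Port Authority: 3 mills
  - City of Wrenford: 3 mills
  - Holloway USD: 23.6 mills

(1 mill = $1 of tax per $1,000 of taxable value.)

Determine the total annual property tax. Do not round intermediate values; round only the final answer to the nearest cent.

Assessed value = $1,204,680 × 0.985 = $1,186,609.8
Saltmarsh Township: $1,186,609.8 × 0.00592 = $7,024.730016
Port Authority: $1,186,609.8 × 0.003 = $3,559.8294
City of Wrenford: ($1,186,609.8 − $40,000) × 0.003 = $1,146,609.8 × 0.003 = $3,439.8294
Holloway USD: $1,186,609.8 × 0.0236 = $28,003.99128
Total = $42,028.380096

$42,028.38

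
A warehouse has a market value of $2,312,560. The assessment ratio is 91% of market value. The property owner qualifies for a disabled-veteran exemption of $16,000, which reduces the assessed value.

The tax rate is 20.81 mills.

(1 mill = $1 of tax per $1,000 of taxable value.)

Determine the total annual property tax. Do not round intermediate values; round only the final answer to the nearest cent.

Assessed value = $2,312,560 × 0.91 = $2,104,429.6
Taxable value = $2,104,429.6 − $16,000 = $2,088,429.6
Tax = $2,088,429.6 × 0.02081 = $43,460.219976

$43,460.22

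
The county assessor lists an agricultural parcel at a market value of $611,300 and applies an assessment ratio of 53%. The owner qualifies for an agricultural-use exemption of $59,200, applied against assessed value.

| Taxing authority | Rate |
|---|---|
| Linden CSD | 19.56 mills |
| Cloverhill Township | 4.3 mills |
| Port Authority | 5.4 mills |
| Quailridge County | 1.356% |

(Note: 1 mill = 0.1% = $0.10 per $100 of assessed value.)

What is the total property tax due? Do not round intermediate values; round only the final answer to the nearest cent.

Assessed value = $611,300 × 0.53 = $323,989
Taxable value = $323,989 − $59,200 = $264,789
Linden CSD: $264,789 × 0.01956 = $5,179.27284
Cloverhill Township: $264,789 × 0.0043 = $1,138.5927
Port Authority: $264,789 × 0.0054 = $1,429.8606
Quailridge County: $264,789 × 0.01356 = $3,590.53884
Total = $11,338.26498

$11,338.26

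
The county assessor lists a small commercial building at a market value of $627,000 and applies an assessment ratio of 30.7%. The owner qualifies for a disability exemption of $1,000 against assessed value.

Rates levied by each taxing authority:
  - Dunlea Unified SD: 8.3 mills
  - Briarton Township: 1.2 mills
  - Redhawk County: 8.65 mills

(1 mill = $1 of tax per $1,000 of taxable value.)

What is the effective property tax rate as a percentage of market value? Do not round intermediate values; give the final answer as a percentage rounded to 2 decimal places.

Assessed value = $627,000 × 0.307 = $192,489
Taxable value = $192,489 − $1,000 = $191,489
Dunlea Unified SD: $191,489 × 0.0083 = $1,589.3587
Briarton Township: $191,489 × 0.0012 = $229.7868
Redhawk County: $191,489 × 0.00865 = $1,656.37985
Total tax = $3,475.52535
Effective rate = $3,475.52535 ÷ $627,000 = 0.55% of market value

0.55%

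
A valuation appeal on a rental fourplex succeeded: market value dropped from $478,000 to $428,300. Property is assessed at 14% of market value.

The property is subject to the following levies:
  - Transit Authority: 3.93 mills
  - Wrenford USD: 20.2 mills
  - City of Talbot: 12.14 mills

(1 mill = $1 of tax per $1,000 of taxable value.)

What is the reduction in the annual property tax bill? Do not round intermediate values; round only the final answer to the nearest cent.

$252.37

Old assessed value = $478,000 × 0.14 = $66,920
New assessed value = $428,300 × 0.14 = $59,962
Combined rate = 0.00393 + 0.0202 + 0.01214 = 0.03627
Old tax = $66,920 × 0.03627 = $2,427.1884
New tax = $59,962 × 0.03627 = $2,174.82174
Reduction = $2,427.1884 − $2,174.82174 = $252.36666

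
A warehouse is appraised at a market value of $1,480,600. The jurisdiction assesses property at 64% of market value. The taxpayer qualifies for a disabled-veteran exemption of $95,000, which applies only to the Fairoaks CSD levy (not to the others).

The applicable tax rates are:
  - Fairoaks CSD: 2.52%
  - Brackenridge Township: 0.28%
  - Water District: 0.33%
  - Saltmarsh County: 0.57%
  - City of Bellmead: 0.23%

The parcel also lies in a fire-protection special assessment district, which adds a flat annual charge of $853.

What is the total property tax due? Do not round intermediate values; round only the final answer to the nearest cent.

Assessed value = $1,480,600 × 0.64 = $947,584
Fairoaks CSD: ($947,584 − $95,000) × 0.0252 = $852,584 × 0.0252 = $21,485.1168
Brackenridge Township: $947,584 × 0.0028 = $2,653.2352
Water District: $947,584 × 0.0033 = $3,127.0272
Saltmarsh County: $947,584 × 0.0057 = $5,401.2288
City of Bellmead: $947,584 × 0.0023 = $2,179.4432
Levies subtotal = $34,846.0512
Total = $34,846.0512 + $853 = $35,699.0512

$35,699.05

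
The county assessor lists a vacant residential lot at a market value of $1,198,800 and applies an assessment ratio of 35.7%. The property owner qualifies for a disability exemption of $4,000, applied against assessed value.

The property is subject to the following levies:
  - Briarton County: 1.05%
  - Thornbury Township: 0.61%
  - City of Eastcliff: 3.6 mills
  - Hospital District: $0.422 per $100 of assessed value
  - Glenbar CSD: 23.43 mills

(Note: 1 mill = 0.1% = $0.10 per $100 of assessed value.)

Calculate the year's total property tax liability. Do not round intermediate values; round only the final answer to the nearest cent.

Assessed value = $1,198,800 × 0.357 = $427,971.6
Taxable value = $427,971.6 − $4,000 = $423,971.6
Briarton County: $423,971.6 × 0.0105 = $4,451.7018
Thornbury Township: $423,971.6 × 0.0061 = $2,586.22676
City of Eastcliff: $423,971.6 × 0.0036 = $1,526.29776
Hospital District: $423,971.6 × 0.00422 = $1,789.160152
Glenbar CSD: $423,971.6 × 0.02343 = $9,933.654588
Total = $20,287.04106

$20,287.04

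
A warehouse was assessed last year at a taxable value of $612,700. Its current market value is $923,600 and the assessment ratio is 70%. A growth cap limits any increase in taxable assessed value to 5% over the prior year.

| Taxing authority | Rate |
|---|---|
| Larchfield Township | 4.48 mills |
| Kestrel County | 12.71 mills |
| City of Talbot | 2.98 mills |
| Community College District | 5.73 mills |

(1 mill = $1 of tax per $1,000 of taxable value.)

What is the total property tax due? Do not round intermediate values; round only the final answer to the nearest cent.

Uncapped assessed value = $923,600 × 0.7 = $646,520
Cap limit = $612,700 × 1.05 = $643,335
Taxable assessed value = min($646,520, $643,335) = $643,335 (cap binds)
Larchfield Township: $643,335 × 0.00448 = $2,882.1408
Kestrel County: $643,335 × 0.01271 = $8,176.78785
City of Talbot: $643,335 × 0.00298 = $1,917.1383
Community College District: $643,335 × 0.00573 = $3,686.30955
Total = $16,662.3765

$16,662.38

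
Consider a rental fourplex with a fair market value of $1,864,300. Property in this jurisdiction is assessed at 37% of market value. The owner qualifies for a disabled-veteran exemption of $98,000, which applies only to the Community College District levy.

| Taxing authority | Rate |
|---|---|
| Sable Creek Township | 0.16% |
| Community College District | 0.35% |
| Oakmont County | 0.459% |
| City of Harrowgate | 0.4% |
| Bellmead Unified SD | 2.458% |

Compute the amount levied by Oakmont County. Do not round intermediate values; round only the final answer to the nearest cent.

Assessed value = $1,864,300 × 0.37 = $689,791
Oakmont County taxable value = $689,791 (exemption does not apply)
Oakmont County levy = $689,791 × 0.00459 = $3,166.14069

$3,166.14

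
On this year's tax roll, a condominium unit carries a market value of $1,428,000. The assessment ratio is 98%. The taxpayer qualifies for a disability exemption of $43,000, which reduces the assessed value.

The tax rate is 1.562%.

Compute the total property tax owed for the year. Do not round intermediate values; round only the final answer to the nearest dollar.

Assessed value = $1,428,000 × 0.98 = $1,399,440
Taxable value = $1,399,440 − $43,000 = $1,356,440
Tax = $1,356,440 × 0.01562 = $21,187.5928

$21,188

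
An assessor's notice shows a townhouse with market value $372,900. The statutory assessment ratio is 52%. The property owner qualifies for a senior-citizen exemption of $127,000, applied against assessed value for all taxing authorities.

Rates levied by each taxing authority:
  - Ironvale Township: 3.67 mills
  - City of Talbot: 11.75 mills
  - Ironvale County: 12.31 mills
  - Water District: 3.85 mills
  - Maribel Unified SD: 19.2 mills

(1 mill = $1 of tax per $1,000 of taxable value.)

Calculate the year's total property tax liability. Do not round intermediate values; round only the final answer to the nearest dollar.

$3,398

Assessed value = $372,900 × 0.52 = $193,908
Taxable value = $193,908 − $127,000 = $66,908
Ironvale Township: $66,908 × 0.00367 = $245.55236
City of Talbot: $66,908 × 0.01175 = $786.169
Ironvale County: $66,908 × 0.01231 = $823.63748
Water District: $66,908 × 0.00385 = $257.5958
Maribel Unified SD: $66,908 × 0.0192 = $1,284.6336
Total = $245.55236 + $786.169 + $823.63748 + $257.5958 + $1,284.6336 = $3,397.58824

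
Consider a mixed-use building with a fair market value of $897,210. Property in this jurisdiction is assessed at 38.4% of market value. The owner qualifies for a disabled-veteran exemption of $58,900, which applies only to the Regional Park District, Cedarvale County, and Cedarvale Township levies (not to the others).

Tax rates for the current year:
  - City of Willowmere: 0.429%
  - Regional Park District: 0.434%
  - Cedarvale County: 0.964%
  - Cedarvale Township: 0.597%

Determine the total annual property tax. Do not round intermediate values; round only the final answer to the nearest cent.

$7,176.32

Assessed value = $897,210 × 0.384 = $344,528.64
City of Willowmere: $344,528.64 × 0.00429 = $1,478.0278656
Regional Park District: ($344,528.64 − $58,900) × 0.00434 = $285,628.64 × 0.00434 = $1,239.6282976
Cedarvale County: ($344,528.64 − $58,900) × 0.00964 = $285,628.64 × 0.00964 = $2,753.4600896
Cedarvale Township: ($344,528.64 − $58,900) × 0.00597 = $285,628.64 × 0.00597 = $1,705.2029808
Total = $7,176.3192336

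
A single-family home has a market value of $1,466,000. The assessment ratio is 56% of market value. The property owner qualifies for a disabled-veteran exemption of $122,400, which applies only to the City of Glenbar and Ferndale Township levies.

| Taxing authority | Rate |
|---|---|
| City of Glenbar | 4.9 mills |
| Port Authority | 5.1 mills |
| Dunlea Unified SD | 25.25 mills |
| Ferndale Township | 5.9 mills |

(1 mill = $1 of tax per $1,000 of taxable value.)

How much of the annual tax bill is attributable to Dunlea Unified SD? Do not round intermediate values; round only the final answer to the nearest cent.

Assessed value = $1,466,000 × 0.56 = $820,960
Dunlea Unified SD taxable value = $820,960 (exemption does not apply)
Dunlea Unified SD levy = $820,960 × 0.02525 = $20,729.24

$20,729.24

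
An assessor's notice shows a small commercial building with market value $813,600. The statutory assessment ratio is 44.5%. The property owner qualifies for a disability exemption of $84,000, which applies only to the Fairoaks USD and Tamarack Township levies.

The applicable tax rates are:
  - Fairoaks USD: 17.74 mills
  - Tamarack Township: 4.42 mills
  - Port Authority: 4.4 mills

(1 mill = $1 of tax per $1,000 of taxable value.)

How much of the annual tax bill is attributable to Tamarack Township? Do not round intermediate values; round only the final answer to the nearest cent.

$1,228.99

Assessed value = $813,600 × 0.445 = $362,052
Tamarack Township taxable value = $362,052 − $84,000 = $278,052
Tamarack Township levy = $278,052 × 0.00442 = $1,228.98984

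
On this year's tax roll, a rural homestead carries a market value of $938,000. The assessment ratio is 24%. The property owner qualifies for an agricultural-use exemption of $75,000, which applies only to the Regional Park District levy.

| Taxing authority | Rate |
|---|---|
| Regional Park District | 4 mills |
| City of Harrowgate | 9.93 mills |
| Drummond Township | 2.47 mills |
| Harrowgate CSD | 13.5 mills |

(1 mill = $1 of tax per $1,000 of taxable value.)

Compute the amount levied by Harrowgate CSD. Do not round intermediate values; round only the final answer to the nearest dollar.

Assessed value = $938,000 × 0.24 = $225,120
Harrowgate CSD taxable value = $225,120 (exemption does not apply)
Harrowgate CSD levy = $225,120 × 0.0135 = $3,039.12

$3,039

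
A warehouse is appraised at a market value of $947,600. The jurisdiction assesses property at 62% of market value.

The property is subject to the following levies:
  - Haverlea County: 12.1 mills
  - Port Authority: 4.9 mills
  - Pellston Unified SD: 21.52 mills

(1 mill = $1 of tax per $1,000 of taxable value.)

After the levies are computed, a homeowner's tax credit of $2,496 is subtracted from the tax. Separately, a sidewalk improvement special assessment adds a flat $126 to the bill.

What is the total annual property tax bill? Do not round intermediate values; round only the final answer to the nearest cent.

$20,260.96

Assessed value = $947,600 × 0.62 = $587,512
Haverlea County: $587,512 × 0.0121 = $7,108.8952
Port Authority: $587,512 × 0.0049 = $2,878.8088
Pellston Unified SD: $587,512 × 0.02152 = $12,643.25824
Levies subtotal = $22,630.96224
After credit = $22,630.96224 − $2,496 = $20,134.96224
Total = $20,134.96224 + $126 = $20,260.96224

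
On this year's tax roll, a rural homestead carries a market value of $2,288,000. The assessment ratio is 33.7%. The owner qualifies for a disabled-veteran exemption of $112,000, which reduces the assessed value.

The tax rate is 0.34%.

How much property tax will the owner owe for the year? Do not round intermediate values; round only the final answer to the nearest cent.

$2,240.79

Assessed value = $2,288,000 × 0.337 = $771,056
Taxable value = $771,056 − $112,000 = $659,056
Tax = $659,056 × 0.0034 = $2,240.7904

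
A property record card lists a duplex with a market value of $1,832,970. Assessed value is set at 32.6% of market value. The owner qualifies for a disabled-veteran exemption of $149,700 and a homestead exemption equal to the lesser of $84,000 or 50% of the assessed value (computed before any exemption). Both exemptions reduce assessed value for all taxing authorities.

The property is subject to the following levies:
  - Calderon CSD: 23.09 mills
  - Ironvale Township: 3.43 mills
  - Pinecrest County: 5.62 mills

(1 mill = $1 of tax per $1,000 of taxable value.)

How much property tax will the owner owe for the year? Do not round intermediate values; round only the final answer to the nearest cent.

$11,694.08

Assessed value = $1,832,970 × 0.326 = $597,548.22
Homestead exemption = min($84,000, 50% × $597,548.22) = min($84,000, $298,774.11) = $84,000 (dollar cap binds)
Taxable value = $597,548.22 − $149,700 − $84,000 = $363,848.22
Calderon CSD: $363,848.22 × 0.02309 = $8,401.2553998
Ironvale Township: $363,848.22 × 0.00343 = $1,247.9993946
Pinecrest County: $363,848.22 × 0.00562 = $2,044.8269964
Total = $11,694.0817908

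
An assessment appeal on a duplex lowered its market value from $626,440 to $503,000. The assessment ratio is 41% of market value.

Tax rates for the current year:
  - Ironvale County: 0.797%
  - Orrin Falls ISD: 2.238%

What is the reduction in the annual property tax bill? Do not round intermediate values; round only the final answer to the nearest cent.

Old assessed value = $626,440 × 0.41 = $256,840.4
New assessed value = $503,000 × 0.41 = $206,230
Combined rate = 0.00797 + 0.02238 = 0.03035
Old tax = $256,840.4 × 0.03035 = $7,795.10614
New tax = $206,230 × 0.03035 = $6,259.0805
Reduction = $7,795.10614 − $6,259.0805 = $1,536.02564

$1,536.03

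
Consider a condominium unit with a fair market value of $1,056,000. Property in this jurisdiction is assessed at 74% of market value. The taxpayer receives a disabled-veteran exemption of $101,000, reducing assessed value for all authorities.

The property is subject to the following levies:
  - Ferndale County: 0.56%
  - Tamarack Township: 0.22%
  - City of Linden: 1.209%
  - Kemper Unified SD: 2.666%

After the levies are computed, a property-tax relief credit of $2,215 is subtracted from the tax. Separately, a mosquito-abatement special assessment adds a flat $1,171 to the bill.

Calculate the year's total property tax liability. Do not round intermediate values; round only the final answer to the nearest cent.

Assessed value = $1,056,000 × 0.74 = $781,440
Taxable value = $781,440 − $101,000 = $680,440
Ferndale County: $680,440 × 0.0056 = $3,810.464
Tamarack Township: $680,440 × 0.0022 = $1,496.968
City of Linden: $680,440 × 0.01209 = $8,226.5196
Kemper Unified SD: $680,440 × 0.02666 = $18,140.5304
Levies subtotal = $31,674.482
After credit = $31,674.482 − $2,215 = $29,459.482
Total = $29,459.482 + $1,171 = $30,630.482

$30,630.48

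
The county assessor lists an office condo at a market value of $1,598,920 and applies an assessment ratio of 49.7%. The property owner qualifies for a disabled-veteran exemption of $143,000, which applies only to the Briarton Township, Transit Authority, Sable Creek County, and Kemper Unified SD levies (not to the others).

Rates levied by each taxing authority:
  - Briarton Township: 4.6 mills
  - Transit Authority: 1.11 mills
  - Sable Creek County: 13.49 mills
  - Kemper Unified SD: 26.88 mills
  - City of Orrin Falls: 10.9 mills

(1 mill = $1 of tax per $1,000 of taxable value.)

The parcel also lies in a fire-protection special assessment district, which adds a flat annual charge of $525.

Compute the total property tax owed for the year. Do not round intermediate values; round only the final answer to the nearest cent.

Assessed value = $1,598,920 × 0.497 = $794,663.24
Briarton Township: ($794,663.24 − $143,000) × 0.0046 = $651,663.24 × 0.0046 = $2,997.650904
Transit Authority: ($794,663.24 − $143,000) × 0.00111 = $651,663.24 × 0.00111 = $723.3461964
Sable Creek County: ($794,663.24 − $143,000) × 0.01349 = $651,663.24 × 0.01349 = $8,790.9371076
Kemper Unified SD: ($794,663.24 − $143,000) × 0.02688 = $651,663.24 × 0.02688 = $17,516.7078912
City of Orrin Falls: $794,663.24 × 0.0109 = $8,661.829316
Levies subtotal = $38,690.4714152
Total = $38,690.4714152 + $525 = $39,215.4714152

$39,215.47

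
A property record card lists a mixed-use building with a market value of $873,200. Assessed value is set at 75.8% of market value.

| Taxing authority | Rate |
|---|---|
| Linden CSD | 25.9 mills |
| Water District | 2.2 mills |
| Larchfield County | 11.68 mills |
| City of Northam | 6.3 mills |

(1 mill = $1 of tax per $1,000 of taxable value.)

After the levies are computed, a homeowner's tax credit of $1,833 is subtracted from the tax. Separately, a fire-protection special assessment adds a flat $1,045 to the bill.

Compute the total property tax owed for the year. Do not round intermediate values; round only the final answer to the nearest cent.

$29,711.69

Assessed value = $873,200 × 0.758 = $661,885.6
Linden CSD: $661,885.6 × 0.0259 = $17,142.83704
Water District: $661,885.6 × 0.0022 = $1,456.14832
Larchfield County: $661,885.6 × 0.01168 = $7,730.823808
City of Northam: $661,885.6 × 0.0063 = $4,169.87928
Levies subtotal = $30,499.688448
After credit = $30,499.688448 − $1,833 = $28,666.688448
Total = $28,666.688448 + $1,045 = $29,711.688448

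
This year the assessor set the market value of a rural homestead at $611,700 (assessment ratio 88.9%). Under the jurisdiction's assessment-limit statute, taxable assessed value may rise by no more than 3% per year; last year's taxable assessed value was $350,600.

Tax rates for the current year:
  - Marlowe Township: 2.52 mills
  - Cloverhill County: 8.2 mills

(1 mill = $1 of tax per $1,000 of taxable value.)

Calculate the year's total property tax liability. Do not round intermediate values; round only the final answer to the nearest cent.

$3,871.18

Uncapped assessed value = $611,700 × 0.889 = $543,801.3
Cap limit = $350,600 × 1.03 = $361,118
Taxable assessed value = min($543,801.3, $361,118) = $361,118 (cap binds)
Marlowe Township: $361,118 × 0.00252 = $910.01736
Cloverhill County: $361,118 × 0.0082 = $2,961.1676
Total = $3,871.18496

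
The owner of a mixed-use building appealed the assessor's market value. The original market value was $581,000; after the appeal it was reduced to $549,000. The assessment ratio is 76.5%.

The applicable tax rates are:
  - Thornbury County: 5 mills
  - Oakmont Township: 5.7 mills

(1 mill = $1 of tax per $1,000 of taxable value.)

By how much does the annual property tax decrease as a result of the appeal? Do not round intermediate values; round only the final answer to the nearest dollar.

Old assessed value = $581,000 × 0.765 = $444,465
New assessed value = $549,000 × 0.765 = $419,985
Combined rate = 0.005 + 0.0057 = 0.0107
Old tax = $444,465 × 0.0107 = $4,755.7755
New tax = $419,985 × 0.0107 = $4,493.8395
Reduction = $4,755.7755 − $4,493.8395 = $261.936

$262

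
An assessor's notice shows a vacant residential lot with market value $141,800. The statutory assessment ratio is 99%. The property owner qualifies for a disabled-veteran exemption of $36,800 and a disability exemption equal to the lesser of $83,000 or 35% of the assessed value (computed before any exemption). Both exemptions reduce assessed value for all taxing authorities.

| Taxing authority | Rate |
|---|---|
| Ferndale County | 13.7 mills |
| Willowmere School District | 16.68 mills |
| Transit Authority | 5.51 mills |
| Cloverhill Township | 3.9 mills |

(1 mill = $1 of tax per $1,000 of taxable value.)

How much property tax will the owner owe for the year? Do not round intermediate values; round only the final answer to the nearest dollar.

Assessed value = $141,800 × 0.99 = $140,382
Disability exemption = min($83,000, 35% × $140,382) = min($83,000, $49,133.7) = $49,133.7 (percentage binds)
Taxable value = $140,382 − $36,800 − $49,133.7 = $54,448.3
Ferndale County: $54,448.3 × 0.0137 = $745.94171
Willowmere School District: $54,448.3 × 0.01668 = $908.197644
Transit Authority: $54,448.3 × 0.00551 = $300.010133
Cloverhill Township: $54,448.3 × 0.0039 = $212.34837
Total = $2,166.497857

$2,166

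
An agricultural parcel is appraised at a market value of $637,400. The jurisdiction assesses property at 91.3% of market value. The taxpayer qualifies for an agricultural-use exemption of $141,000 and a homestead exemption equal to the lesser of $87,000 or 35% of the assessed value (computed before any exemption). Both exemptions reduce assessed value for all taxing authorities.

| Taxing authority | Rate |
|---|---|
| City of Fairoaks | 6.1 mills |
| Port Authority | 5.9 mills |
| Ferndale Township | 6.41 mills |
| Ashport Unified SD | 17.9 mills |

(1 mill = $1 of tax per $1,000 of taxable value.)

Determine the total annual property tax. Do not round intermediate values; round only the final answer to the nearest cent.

$12,851.79

Assessed value = $637,400 × 0.913 = $581,946.2
Homestead exemption = min($87,000, 35% × $581,946.2) = min($87,000, $203,681.17) = $87,000 (dollar cap binds)
Taxable value = $581,946.2 − $141,000 − $87,000 = $353,946.2
City of Fairoaks: $353,946.2 × 0.0061 = $2,159.07182
Port Authority: $353,946.2 × 0.0059 = $2,088.28258
Ferndale Township: $353,946.2 × 0.00641 = $2,268.795142
Ashport Unified SD: $353,946.2 × 0.0179 = $6,335.63698
Total = $12,851.786522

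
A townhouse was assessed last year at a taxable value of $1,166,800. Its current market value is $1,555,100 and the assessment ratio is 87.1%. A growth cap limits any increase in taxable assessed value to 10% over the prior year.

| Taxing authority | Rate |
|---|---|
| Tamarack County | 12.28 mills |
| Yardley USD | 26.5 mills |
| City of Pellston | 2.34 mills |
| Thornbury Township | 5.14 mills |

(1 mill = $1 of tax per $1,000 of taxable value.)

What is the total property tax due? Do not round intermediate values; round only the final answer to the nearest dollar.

$59,374

Uncapped assessed value = $1,555,100 × 0.871 = $1,354,492.1
Cap limit = $1,166,800 × 1.1 = $1,283,480
Taxable assessed value = min($1,354,492.1, $1,283,480) = $1,283,480 (cap binds)
Tamarack County: $1,283,480 × 0.01228 = $15,761.1344
Yardley USD: $1,283,480 × 0.0265 = $34,012.22
City of Pellston: $1,283,480 × 0.00234 = $3,003.3432
Thornbury Township: $1,283,480 × 0.00514 = $6,597.0872
Total = $59,373.7848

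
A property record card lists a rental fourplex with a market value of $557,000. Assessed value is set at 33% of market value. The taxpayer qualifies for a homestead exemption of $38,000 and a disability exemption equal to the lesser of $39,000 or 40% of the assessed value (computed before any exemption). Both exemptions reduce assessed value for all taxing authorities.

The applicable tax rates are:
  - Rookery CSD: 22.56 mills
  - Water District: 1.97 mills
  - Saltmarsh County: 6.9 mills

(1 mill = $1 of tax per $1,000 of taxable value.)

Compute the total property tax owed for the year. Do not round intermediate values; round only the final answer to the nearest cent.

Assessed value = $557,000 × 0.33 = $183,810
Disability exemption = min($39,000, 40% × $183,810) = min($39,000, $73,524) = $39,000 (dollar cap binds)
Taxable value = $183,810 − $38,000 − $39,000 = $106,810
Rookery CSD: $106,810 × 0.02256 = $2,409.6336
Water District: $106,810 × 0.00197 = $210.4157
Saltmarsh County: $106,810 × 0.0069 = $736.989
Total = $3,357.0383

$3,357.04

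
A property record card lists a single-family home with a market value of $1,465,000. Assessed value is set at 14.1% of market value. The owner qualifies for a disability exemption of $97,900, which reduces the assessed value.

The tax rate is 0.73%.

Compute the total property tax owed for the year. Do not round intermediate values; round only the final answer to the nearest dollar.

$793

Assessed value = $1,465,000 × 0.141 = $206,565
Taxable value = $206,565 − $97,900 = $108,665
Tax = $108,665 × 0.0073 = $793.2545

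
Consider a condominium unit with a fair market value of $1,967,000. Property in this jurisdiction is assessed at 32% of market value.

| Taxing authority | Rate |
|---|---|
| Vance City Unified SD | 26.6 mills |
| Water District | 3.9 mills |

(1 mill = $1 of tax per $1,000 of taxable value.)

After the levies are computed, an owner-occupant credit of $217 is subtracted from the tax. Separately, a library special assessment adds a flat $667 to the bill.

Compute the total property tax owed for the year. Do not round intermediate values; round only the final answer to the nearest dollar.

Assessed value = $1,967,000 × 0.32 = $629,440
Vance City Unified SD: $629,440 × 0.0266 = $16,743.104
Water District: $629,440 × 0.0039 = $2,454.816
Levies subtotal = $19,197.92
After credit = $19,197.92 − $217 = $18,980.92
Total = $18,980.92 + $667 = $19,647.92

$19,648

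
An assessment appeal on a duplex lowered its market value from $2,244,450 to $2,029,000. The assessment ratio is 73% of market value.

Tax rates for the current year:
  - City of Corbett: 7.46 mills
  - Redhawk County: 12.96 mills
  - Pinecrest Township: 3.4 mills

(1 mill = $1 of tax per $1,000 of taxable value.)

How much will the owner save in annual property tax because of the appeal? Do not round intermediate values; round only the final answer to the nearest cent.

Old assessed value = $2,244,450 × 0.73 = $1,638,448.5
New assessed value = $2,029,000 × 0.73 = $1,481,170
Combined rate = 0.00746 + 0.01296 + 0.0034 = 0.02382
Old tax = $1,638,448.5 × 0.02382 = $39,027.84327
New tax = $1,481,170 × 0.02382 = $35,281.4694
Reduction = $39,027.84327 − $35,281.4694 = $3,746.37387

$3,746.37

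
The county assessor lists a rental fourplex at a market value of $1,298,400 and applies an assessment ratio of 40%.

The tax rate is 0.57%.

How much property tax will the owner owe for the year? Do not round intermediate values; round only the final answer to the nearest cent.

Assessed value = $1,298,400 × 0.4 = $519,360
Tax = $519,360 × 0.0057 = $2,960.352

$2,960.35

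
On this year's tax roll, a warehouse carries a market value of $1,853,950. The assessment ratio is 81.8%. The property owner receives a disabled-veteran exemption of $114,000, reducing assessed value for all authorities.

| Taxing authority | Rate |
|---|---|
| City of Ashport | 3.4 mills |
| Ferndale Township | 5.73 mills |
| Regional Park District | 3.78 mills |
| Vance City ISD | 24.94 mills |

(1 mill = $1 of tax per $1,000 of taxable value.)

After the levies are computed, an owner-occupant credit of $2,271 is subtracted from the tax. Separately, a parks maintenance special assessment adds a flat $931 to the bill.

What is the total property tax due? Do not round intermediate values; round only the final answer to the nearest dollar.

$51,746

Assessed value = $1,853,950 × 0.818 = $1,516,531.1
Taxable value = $1,516,531.1 − $114,000 = $1,402,531.1
City of Ashport: $1,402,531.1 × 0.0034 = $4,768.60574
Ferndale Township: $1,402,531.1 × 0.00573 = $8,036.503203
Regional Park District: $1,402,531.1 × 0.00378 = $5,301.567558
Vance City ISD: $1,402,531.1 × 0.02494 = $34,979.125634
Levies subtotal = $53,085.802135
After credit = $53,085.802135 − $2,271 = $50,814.802135
Total = $50,814.802135 + $931 = $51,745.802135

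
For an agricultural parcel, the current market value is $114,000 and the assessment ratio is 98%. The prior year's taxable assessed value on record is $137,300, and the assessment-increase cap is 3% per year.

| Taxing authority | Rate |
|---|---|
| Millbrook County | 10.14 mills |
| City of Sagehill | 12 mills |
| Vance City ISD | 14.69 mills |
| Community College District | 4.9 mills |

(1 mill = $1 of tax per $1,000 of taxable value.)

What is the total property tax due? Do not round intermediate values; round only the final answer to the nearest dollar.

Uncapped assessed value = $114,000 × 0.98 = $111,720
Cap limit = $137,300 × 1.03 = $141,419
Taxable assessed value = min($111,720, $141,419) = $111,720 (cap does not bind)
Millbrook County: $111,720 × 0.01014 = $1,132.8408
City of Sagehill: $111,720 × 0.012 = $1,340.64
Vance City ISD: $111,720 × 0.01469 = $1,641.1668
Community College District: $111,720 × 0.0049 = $547.428
Total = $4,662.0756

$4,662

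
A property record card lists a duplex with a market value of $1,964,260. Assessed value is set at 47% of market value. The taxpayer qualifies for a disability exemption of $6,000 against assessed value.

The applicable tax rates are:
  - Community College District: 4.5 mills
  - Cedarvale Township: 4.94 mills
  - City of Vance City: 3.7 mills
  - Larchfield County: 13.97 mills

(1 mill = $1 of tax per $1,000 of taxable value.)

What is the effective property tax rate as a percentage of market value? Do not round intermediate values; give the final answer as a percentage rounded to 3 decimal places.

Assessed value = $1,964,260 × 0.47 = $923,202.2
Taxable value = $923,202.2 − $6,000 = $917,202.2
Community College District: $917,202.2 × 0.0045 = $4,127.4099
Cedarvale Township: $917,202.2 × 0.00494 = $4,530.978868
City of Vance City: $917,202.2 × 0.0037 = $3,393.64814
Larchfield County: $917,202.2 × 0.01397 = $12,813.314734
Total tax = $24,865.351642
Effective rate = $24,865.351642 ÷ $1,964,260 = 1.266% of market value

1.266%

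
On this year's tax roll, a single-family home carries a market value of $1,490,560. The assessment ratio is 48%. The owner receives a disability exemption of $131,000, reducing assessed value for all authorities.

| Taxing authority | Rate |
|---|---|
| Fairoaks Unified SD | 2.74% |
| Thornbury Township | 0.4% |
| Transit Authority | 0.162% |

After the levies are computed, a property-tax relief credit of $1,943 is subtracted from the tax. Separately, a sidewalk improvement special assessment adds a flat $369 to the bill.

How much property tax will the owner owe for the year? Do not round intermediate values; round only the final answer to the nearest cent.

Assessed value = $1,490,560 × 0.48 = $715,468.8
Taxable value = $715,468.8 − $131,000 = $584,468.8
Fairoaks Unified SD: $584,468.8 × 0.0274 = $16,014.44512
Thornbury Township: $584,468.8 × 0.004 = $2,337.8752
Transit Authority: $584,468.8 × 0.00162 = $946.839456
Levies subtotal = $19,299.159776
After credit = $19,299.159776 − $1,943 = $17,356.159776
Total = $17,356.159776 + $369 = $17,725.159776

$17,725.16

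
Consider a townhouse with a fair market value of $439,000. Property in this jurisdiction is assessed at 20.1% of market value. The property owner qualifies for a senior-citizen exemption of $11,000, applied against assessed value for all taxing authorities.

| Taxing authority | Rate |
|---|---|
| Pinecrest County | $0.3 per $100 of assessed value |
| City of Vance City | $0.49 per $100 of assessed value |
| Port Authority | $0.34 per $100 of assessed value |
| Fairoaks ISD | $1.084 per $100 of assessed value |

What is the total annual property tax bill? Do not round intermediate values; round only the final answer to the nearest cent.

Assessed value = $439,000 × 0.201 = $88,239
Taxable value = $88,239 − $11,000 = $77,239
Pinecrest County: $77,239 × 0.003 = $231.717
City of Vance City: $77,239 × 0.0049 = $378.4711
Port Authority: $77,239 × 0.0034 = $262.6126
Fairoaks ISD: $77,239 × 0.01084 = $837.27076
Total = $231.717 + $378.4711 + $262.6126 + $837.27076 = $1,710.07146

$1,710.07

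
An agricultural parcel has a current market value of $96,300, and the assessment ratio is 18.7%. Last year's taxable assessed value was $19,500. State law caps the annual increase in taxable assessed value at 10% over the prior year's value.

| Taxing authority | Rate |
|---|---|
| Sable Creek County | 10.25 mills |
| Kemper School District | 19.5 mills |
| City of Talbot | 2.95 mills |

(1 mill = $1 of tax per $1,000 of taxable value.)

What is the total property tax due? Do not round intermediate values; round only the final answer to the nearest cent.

$588.86

Uncapped assessed value = $96,300 × 0.187 = $18,008.1
Cap limit = $19,500 × 1.1 = $21,450
Taxable assessed value = min($18,008.1, $21,450) = $18,008.1 (cap does not bind)
Sable Creek County: $18,008.1 × 0.01025 = $184.583025
Kemper School District: $18,008.1 × 0.0195 = $351.15795
City of Talbot: $18,008.1 × 0.00295 = $53.123895
Total = $588.86487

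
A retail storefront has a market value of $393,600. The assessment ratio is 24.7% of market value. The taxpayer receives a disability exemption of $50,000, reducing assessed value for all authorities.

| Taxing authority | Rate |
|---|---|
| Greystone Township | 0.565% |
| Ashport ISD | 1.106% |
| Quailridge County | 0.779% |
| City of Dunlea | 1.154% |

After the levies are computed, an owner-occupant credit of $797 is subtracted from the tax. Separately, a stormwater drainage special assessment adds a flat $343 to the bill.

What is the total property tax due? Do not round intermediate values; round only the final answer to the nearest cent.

$1,247.78

Assessed value = $393,600 × 0.247 = $97,219.2
Taxable value = $97,219.2 − $50,000 = $47,219.2
Greystone Township: $47,219.2 × 0.00565 = $266.78848
Ashport ISD: $47,219.2 × 0.01106 = $522.244352
Quailridge County: $47,219.2 × 0.00779 = $367.837568
City of Dunlea: $47,219.2 × 0.01154 = $544.909568
Levies subtotal = $1,701.779968
After credit = $1,701.779968 − $797 = $904.779968
Total = $904.779968 + $343 = $1,247.779968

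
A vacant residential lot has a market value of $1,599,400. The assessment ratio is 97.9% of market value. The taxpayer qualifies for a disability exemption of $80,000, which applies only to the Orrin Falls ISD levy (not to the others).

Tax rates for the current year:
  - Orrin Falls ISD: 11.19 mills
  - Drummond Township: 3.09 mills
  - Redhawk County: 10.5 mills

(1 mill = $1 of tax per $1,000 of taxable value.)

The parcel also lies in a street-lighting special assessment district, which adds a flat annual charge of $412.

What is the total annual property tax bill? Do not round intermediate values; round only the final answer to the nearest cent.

Assessed value = $1,599,400 × 0.979 = $1,565,812.6
Orrin Falls ISD: ($1,565,812.6 − $80,000) × 0.01119 = $1,485,812.6 × 0.01119 = $16,626.242994
Drummond Township: $1,565,812.6 × 0.00309 = $4,838.360934
Redhawk County: $1,565,812.6 × 0.0105 = $16,441.0323
Levies subtotal = $37,905.636228
Total = $37,905.636228 + $412 = $38,317.636228

$38,317.64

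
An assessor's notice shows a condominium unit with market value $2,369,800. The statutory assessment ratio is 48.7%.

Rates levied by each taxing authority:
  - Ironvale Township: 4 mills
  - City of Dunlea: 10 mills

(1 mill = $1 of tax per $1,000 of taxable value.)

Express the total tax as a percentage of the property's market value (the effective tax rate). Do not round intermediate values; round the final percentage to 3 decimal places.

0.682%

Assessed value = $2,369,800 × 0.487 = $1,154,092.6
Ironvale Township: $1,154,092.6 × 0.004 = $4,616.3704
City of Dunlea: $1,154,092.6 × 0.01 = $11,540.926
Total tax = $16,157.2964
Effective rate = $16,157.2964 ÷ $2,369,800 = 0.682% of market value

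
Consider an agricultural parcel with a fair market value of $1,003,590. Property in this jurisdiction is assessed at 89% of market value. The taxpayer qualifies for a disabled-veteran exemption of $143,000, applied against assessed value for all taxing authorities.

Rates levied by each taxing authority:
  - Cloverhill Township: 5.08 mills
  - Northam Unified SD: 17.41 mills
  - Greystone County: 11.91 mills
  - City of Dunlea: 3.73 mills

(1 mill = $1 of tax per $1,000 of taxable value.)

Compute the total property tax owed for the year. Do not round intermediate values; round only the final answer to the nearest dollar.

Assessed value = $1,003,590 × 0.89 = $893,195.1
Taxable value = $893,195.1 − $143,000 = $750,195.1
Cloverhill Township: $750,195.1 × 0.00508 = $3,810.991108
Northam Unified SD: $750,195.1 × 0.01741 = $13,060.896691
Greystone County: $750,195.1 × 0.01191 = $8,934.823641
City of Dunlea: $750,195.1 × 0.00373 = $2,798.227723
Total = $3,810.991108 + $13,060.896691 + $8,934.823641 + $2,798.227723 = $28,604.939163

$28,605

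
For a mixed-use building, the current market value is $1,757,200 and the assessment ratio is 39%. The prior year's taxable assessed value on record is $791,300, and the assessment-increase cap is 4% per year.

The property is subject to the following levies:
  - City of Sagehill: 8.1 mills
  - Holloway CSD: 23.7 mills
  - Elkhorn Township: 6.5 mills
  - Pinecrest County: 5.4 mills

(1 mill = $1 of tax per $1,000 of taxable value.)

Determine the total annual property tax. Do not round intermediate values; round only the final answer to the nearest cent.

$29,947.96

Uncapped assessed value = $1,757,200 × 0.39 = $685,308
Cap limit = $791,300 × 1.04 = $822,952
Taxable assessed value = min($685,308, $822,952) = $685,308 (cap does not bind)
City of Sagehill: $685,308 × 0.0081 = $5,550.9948
Holloway CSD: $685,308 × 0.0237 = $16,241.7996
Elkhorn Township: $685,308 × 0.0065 = $4,454.502
Pinecrest County: $685,308 × 0.0054 = $3,700.6632
Total = $29,947.9596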